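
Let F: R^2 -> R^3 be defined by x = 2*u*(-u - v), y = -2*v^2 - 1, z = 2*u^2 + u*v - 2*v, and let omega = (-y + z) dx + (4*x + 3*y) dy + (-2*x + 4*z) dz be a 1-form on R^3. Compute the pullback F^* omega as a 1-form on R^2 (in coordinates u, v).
F^* omega = (40*u^3 + 36*u^2*v - 2*u*v^2 - 24*u*v - 4*u - 4*v^3 - 4*v^2 - 2*v) du + (8*u^3 + 38*u^2*v - 24*u^2 + 28*u*v^2 - 20*u*v - 2*u + 24*v^3 + 28*v) dv

Using F^*(f dg) = (f ∘ F) d(g ∘ F), substitute each coordinate x_i by F_i(u, v) in f_i, and replace dx_i by d F_i = (∂F_i/∂u) du + (∂F_i/∂v) dv.
  For the x component: f_1(F) = 2*u^2 + u*v + 2*v^2 - 2*v + 1; d F_1 = (-4*u - 2*v) du + (-2*u) dv
  For the y component: f_2(F) = -8*u^2 - 8*u*v - 6*v^2 - 3; d F_2 = (0) du + (-4*v) dv
  For the z component: f_3(F) = 12*u^2 + 8*u*v - 8*v; d F_3 = (4*u + v) du + (u - 2) dv
Combining and collecting du, dv coefficients:
  coeff of du: 40*u^3 + 36*u^2*v - 2*u*v^2 - 24*u*v - 4*u - 4*v^3 - 4*v^2 - 2*v
  coeff of dv: 8*u^3 + 38*u^2*v - 24*u^2 + 28*u*v^2 - 20*u*v - 2*u + 24*v^3 + 28*v
F^* omega = (40*u^3 + 36*u^2*v - 2*u*v^2 - 24*u*v - 4*u - 4*v^3 - 4*v^2 - 2*v) du + (8*u^3 + 38*u^2*v - 24*u^2 + 28*u*v^2 - 20*u*v - 2*u + 24*v^3 + 28*v) dv.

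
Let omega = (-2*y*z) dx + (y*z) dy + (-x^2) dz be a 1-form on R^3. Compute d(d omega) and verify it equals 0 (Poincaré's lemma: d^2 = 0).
d(d omega) = 0

Step 1: d omega = sum_{i<j} (∂f_j/∂x_i - ∂f_i/∂x_j) dx_i ∧ dx_j:
  coeff of dx ∧ dy: 2*z
  coeff of dx ∧ dz: -2*x + 2*y
  coeff of dy ∧ dz: -y
Step 2: Apply d again to each 2-form coefficient. The only possible 3-form in R^3 is dx ∧ dy ∧ dz, with coefficient
  ∂(coeff of dy∧dz)/∂x - ∂(coeff of dx∧dz)/∂y + ∂(coeff of dx∧dy)/∂z
  = ∂/∂x (-y) - ∂/∂y (-2*x + 2*y) + ∂/∂z (2*z).
Each of these terms simplifies to sums of mixed partials that cancel in pairs. The result is 0 (by equality of mixed partials for smooth functions — Schwarz / Clairaut).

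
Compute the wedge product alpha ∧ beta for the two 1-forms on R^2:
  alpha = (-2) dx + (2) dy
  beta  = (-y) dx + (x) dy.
alpha ∧ beta = (-2*x + 2*y) dx ∧ dy

Distribute the wedge, using dx_i ∧ dx_j = -dx_j ∧ dx_i and dx_i ∧ dx_i = 0. For each pair (i, j) with i < j, the coefficient of dx_i ∧ dx_j in alpha ∧ beta is (alpha_i * beta_j - alpha_j * beta_i). Collecting: alpha ∧ beta = (-2*x + 2*y) dx ∧ dy.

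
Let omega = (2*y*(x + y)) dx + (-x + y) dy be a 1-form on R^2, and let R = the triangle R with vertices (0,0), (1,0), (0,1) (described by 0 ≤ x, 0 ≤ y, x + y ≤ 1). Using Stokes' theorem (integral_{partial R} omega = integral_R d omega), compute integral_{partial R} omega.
integral_(partial R) omega = -3/2

Stokes: integral_partial_R omega = integral_R d omega with d omega = (∂Q/∂x - ∂P/∂y) dx ∧ dy.
  ∂Q/∂x = -1
  ∂P/∂y = 2*x + 4*y
  integrand = ∂Q/∂x - ∂P/∂y = -2*x - 4*y - 1.
Integrating over R: integral_0^1 integral_0^{1-x} (-2*x - 4*y - 1) dy dx = -3/2.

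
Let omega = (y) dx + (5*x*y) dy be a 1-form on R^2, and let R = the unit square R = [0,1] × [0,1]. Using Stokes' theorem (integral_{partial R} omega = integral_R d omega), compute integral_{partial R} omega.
integral_(partial R) omega = 3/2

Stokes: integral_partial_R omega = integral_R d omega with d omega = (∂Q/∂x - ∂P/∂y) dx ∧ dy.
  ∂Q/∂x = 5*y
  ∂P/∂y = 1
  integrand = ∂Q/∂x - ∂P/∂y = 5*y - 1.
Integrating over R: integral_0^1 integral_0^1 (5*y - 1) dx dy = 3/2.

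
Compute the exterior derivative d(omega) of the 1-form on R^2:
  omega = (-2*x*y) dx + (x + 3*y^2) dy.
d(omega) = (2*x + 1) dx ∧ dy

For a 1-form omega = sum_i f_i dx_i, the exterior derivative is
  d(omega) = sum_{i < j} (∂f_j/∂x_i - ∂f_i/∂x_j) dx_i ∧ dx_j.
  coefficient of dx ∧ dy: ∂f_2/∂x - ∂f_1/∂y = ∂(x + 3*y^2)/∂x - ∂(-2*x*y)/∂y = 2*x + 1
Assembling: d(omega) = (2*x + 1) dx ∧ dy.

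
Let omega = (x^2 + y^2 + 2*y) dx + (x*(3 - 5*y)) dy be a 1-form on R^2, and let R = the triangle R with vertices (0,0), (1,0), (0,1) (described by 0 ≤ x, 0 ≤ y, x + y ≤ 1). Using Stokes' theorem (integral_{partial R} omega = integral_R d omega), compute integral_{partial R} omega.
integral_(partial R) omega = -2/3

Stokes: integral_partial_R omega = integral_R d omega with d omega = (∂Q/∂x - ∂P/∂y) dx ∧ dy.
  ∂Q/∂x = 3 - 5*y
  ∂P/∂y = 2*y + 2
  integrand = ∂Q/∂x - ∂P/∂y = 1 - 7*y.
Integrating over R: integral_0^1 integral_0^{1-x} (1 - 7*y) dy dx = -2/3.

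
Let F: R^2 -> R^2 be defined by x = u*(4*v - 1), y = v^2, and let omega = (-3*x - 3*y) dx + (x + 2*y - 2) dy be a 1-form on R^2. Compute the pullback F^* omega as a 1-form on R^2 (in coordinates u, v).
F^* omega = (-48*u*v^2 + 24*u*v - 3*u - 12*v^3 + 3*v^2) du + (-48*u^2*v + 12*u^2 - 4*u*v^2 - 2*u*v + 4*v^3 - 4*v) dv

Using F^*(f dg) = (f ∘ F) d(g ∘ F), substitute each coordinate x_i by F_i(u, v) in f_i, and replace dx_i by d F_i = (∂F_i/∂u) du + (∂F_i/∂v) dv.
  For the x component: f_1(F) = -12*u*v + 3*u - 3*v^2; d F_1 = (4*v - 1) du + (4*u) dv
  For the y component: f_2(F) = 4*u*v - u + 2*v^2 - 2; d F_2 = (0) du + (2*v) dv
Combining and collecting du, dv coefficients:
  coeff of du: -48*u*v^2 + 24*u*v - 3*u - 12*v^3 + 3*v^2
  coeff of dv: -48*u^2*v + 12*u^2 - 4*u*v^2 - 2*u*v + 4*v^3 - 4*v
F^* omega = (-48*u*v^2 + 24*u*v - 3*u - 12*v^3 + 3*v^2) du + (-48*u^2*v + 12*u^2 - 4*u*v^2 - 2*u*v + 4*v^3 - 4*v) dv.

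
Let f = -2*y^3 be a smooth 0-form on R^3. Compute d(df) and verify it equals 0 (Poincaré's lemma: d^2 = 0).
d(df) = 0

Step 1: df = sum_i (∂f/∂x_i) dx_i = (0) dx + (-6*y^2) dy + (0) dz.
Step 2: Apply d again. Using the 1-form formula, the coefficient of dx ∧ dy in d(df) is ∂^2 f/∂x ∂y - ∂^2 f/∂y ∂x = (0) - (0) = 0 (equality of mixed partials for smooth f).
Similarly for dx ∧ dz and dy ∧ dz — all coefficients vanish. So d(df) = 0.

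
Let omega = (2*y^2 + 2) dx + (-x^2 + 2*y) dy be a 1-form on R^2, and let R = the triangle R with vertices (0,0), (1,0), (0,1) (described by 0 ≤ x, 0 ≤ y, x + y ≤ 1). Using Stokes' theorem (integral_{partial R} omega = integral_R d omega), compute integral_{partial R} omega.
integral_(partial R) omega = -1

Stokes: integral_partial_R omega = integral_R d omega with d omega = (∂Q/∂x - ∂P/∂y) dx ∧ dy.
  ∂Q/∂x = -2*x
  ∂P/∂y = 4*y
  integrand = ∂Q/∂x - ∂P/∂y = -2*x - 4*y.
Integrating over R: integral_0^1 integral_0^{1-x} (-2*x - 4*y) dy dx = -1.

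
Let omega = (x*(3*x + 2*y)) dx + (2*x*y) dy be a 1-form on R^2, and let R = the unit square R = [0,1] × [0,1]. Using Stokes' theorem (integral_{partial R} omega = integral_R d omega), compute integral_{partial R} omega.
integral_(partial R) omega = 0

Stokes: integral_partial_R omega = integral_R d omega with d omega = (∂Q/∂x - ∂P/∂y) dx ∧ dy.
  ∂Q/∂x = 2*y
  ∂P/∂y = 2*x
  integrand = ∂Q/∂x - ∂P/∂y = -2*x + 2*y.
Integrating over R: integral_0^1 integral_0^1 (-2*x + 2*y) dx dy = 0.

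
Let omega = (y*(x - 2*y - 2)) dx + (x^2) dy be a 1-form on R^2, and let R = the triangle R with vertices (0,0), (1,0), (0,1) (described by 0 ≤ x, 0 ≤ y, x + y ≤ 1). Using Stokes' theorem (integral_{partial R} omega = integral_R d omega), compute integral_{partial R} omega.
integral_(partial R) omega = 11/6

Stokes: integral_partial_R omega = integral_R d omega with d omega = (∂Q/∂x - ∂P/∂y) dx ∧ dy.
  ∂Q/∂x = 2*x
  ∂P/∂y = x - 4*y - 2
  integrand = ∂Q/∂x - ∂P/∂y = x + 4*y + 2.
Integrating over R: integral_0^1 integral_0^{1-x} (x + 4*y + 2) dy dx = 11/6.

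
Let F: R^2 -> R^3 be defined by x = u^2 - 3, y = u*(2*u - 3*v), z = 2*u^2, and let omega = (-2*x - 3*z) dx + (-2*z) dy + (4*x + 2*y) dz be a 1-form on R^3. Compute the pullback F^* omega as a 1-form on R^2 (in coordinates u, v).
F^* omega = (12*u*(-u*v - 3)) du + (12*u^3) dv

Using F^*(f dg) = (f ∘ F) d(g ∘ F), substitute each coordinate x_i by F_i(u, v) in f_i, and replace dx_i by d F_i = (∂F_i/∂u) du + (∂F_i/∂v) dv.
  For the x component: f_1(F) = 6 - 8*u^2; d F_1 = (2*u) du + (0) dv
  For the y component: f_2(F) = -4*u^2; d F_2 = (4*u - 3*v) du + (-3*u) dv
  For the z component: f_3(F) = 8*u^2 - 6*u*v - 12; d F_3 = (4*u) du + (0) dv
Combining and collecting du, dv coefficients:
  coeff of du: 12*u*(-u*v - 3)
  coeff of dv: 12*u^3
F^* omega = (12*u*(-u*v - 3)) du + (12*u^3) dv.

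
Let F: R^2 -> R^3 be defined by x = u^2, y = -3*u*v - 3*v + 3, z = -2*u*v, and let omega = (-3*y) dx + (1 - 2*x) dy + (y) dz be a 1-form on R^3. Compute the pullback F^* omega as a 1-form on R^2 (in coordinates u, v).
F^* omega = (24*u^2*v + 6*u*v^2 + 18*u*v - 18*u + 6*v^2 - 9*v) du + (6*u^3 + 6*u^2*v + 6*u^2 + 6*u*v - 9*u - 3) dv

Using F^*(f dg) = (f ∘ F) d(g ∘ F), substitute each coordinate x_i by F_i(u, v) in f_i, and replace dx_i by d F_i = (∂F_i/∂u) du + (∂F_i/∂v) dv.
  For the x component: f_1(F) = 9*u*v + 9*v - 9; d F_1 = (2*u) du + (0) dv
  For the y component: f_2(F) = 1 - 2*u^2; d F_2 = (-3*v) du + (-3*u - 3) dv
  For the z component: f_3(F) = -3*u*v - 3*v + 3; d F_3 = (-2*v) du + (-2*u) dv
Combining and collecting du, dv coefficients:
  coeff of du: 24*u^2*v + 6*u*v^2 + 18*u*v - 18*u + 6*v^2 - 9*v
  coeff of dv: 6*u^3 + 6*u^2*v + 6*u^2 + 6*u*v - 9*u - 3
F^* omega = (24*u^2*v + 6*u*v^2 + 18*u*v - 18*u + 6*v^2 - 9*v) du + (6*u^3 + 6*u^2*v + 6*u^2 + 6*u*v - 9*u - 3) dv.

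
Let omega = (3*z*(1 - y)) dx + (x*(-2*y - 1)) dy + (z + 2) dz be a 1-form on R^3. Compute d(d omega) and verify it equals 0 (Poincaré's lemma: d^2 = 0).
d(d omega) = 0

Step 1: d omega = sum_{i<j} (∂f_j/∂x_i - ∂f_i/∂x_j) dx_i ∧ dx_j:
  coeff of dx ∧ dy: -2*y + 3*z - 1
  coeff of dx ∧ dz: 3*y - 3
  coeff of dy ∧ dz: 0
Step 2: Apply d again to each 2-form coefficient. The only possible 3-form in R^3 is dx ∧ dy ∧ dz, with coefficient
  ∂(coeff of dy∧dz)/∂x - ∂(coeff of dx∧dz)/∂y + ∂(coeff of dx∧dy)/∂z
  = ∂/∂x (0) - ∂/∂y (3*y - 3) + ∂/∂z (-2*y + 3*z - 1).
Each of these terms simplifies to sums of mixed partials that cancel in pairs. The result is 0 (by equality of mixed partials for smooth functions — Schwarz / Clairaut).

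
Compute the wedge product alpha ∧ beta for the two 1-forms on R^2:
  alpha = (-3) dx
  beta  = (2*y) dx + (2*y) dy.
alpha ∧ beta = (-6*y) dx ∧ dy

Distribute the wedge, using dx_i ∧ dx_j = -dx_j ∧ dx_i and dx_i ∧ dx_i = 0. For each pair (i, j) with i < j, the coefficient of dx_i ∧ dx_j in alpha ∧ beta is (alpha_i * beta_j - alpha_j * beta_i). Collecting: alpha ∧ beta = (-6*y) dx ∧ dy.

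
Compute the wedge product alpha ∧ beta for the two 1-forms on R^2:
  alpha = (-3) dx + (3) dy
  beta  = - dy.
alpha ∧ beta = (3) dx ∧ dy

Distribute the wedge, using dx_i ∧ dx_j = -dx_j ∧ dx_i and dx_i ∧ dx_i = 0. For each pair (i, j) with i < j, the coefficient of dx_i ∧ dx_j in alpha ∧ beta is (alpha_i * beta_j - alpha_j * beta_i). Collecting: alpha ∧ beta = (3) dx ∧ dy.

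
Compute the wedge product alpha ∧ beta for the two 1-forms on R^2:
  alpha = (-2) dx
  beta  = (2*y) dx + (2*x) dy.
alpha ∧ beta = (-4*x) dx ∧ dy

Distribute the wedge, using dx_i ∧ dx_j = -dx_j ∧ dx_i and dx_i ∧ dx_i = 0. For each pair (i, j) with i < j, the coefficient of dx_i ∧ dx_j in alpha ∧ beta is (alpha_i * beta_j - alpha_j * beta_i). Collecting: alpha ∧ beta = (-4*x) dx ∧ dy.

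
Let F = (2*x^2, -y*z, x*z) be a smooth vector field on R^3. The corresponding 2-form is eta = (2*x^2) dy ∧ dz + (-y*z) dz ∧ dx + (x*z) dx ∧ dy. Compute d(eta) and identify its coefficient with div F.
d(eta) = (5*x - z) dx ∧ dy ∧ dz; div F = 5*x - z

For a 2-form in R^3 of the form above, applying d gives a 3-form with coefficient ∂P/∂x + ∂Q/∂y + ∂R/∂z:
  ∂P/∂x = 4*x
  ∂Q/∂y = -z
  ∂R/∂z = x
Sum = 5*x - z, which is exactly div F.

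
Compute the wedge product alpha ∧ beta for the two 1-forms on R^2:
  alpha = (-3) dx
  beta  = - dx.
alpha ∧ beta = 0

Distribute the wedge, using dx_i ∧ dx_j = -dx_j ∧ dx_i and dx_i ∧ dx_i = 0. For each pair (i, j) with i < j, the coefficient of dx_i ∧ dx_j in alpha ∧ beta is (alpha_i * beta_j - alpha_j * beta_i). Collecting: alpha ∧ beta = 0.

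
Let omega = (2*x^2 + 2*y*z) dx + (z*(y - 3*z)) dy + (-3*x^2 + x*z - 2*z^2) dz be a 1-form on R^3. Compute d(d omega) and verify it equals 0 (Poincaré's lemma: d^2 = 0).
d(d omega) = 0

Step 1: d omega = sum_{i<j} (∂f_j/∂x_i - ∂f_i/∂x_j) dx_i ∧ dx_j:
  coeff of dx ∧ dy: -2*z
  coeff of dx ∧ dz: -6*x - 2*y + z
  coeff of dy ∧ dz: -y + 6*z
Step 2: Apply d again to each 2-form coefficient. The only possible 3-form in R^3 is dx ∧ dy ∧ dz, with coefficient
  ∂(coeff of dy∧dz)/∂x - ∂(coeff of dx∧dz)/∂y + ∂(coeff of dx∧dy)/∂z
  = ∂/∂x (-y + 6*z) - ∂/∂y (-6*x - 2*y + z) + ∂/∂z (-2*z).
Each of these terms simplifies to sums of mixed partials that cancel in pairs. The result is 0 (by equality of mixed partials for smooth functions — Schwarz / Clairaut).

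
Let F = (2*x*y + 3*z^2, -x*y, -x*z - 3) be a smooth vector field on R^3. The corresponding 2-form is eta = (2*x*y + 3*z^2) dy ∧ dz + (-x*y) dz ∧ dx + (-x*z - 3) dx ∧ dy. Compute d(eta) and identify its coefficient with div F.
d(eta) = (-2*x + 2*y) dx ∧ dy ∧ dz; div F = -2*x + 2*y

For a 2-form in R^3 of the form above, applying d gives a 3-form with coefficient ∂P/∂x + ∂Q/∂y + ∂R/∂z:
  ∂P/∂x = 2*y
  ∂Q/∂y = -x
  ∂R/∂z = -x
Sum = -2*x + 2*y, which is exactly div F.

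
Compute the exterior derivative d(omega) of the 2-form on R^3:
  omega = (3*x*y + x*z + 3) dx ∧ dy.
d(omega) = (x) dx ∧ dy ∧ dz

For a 2-form omega = sum_{i<j} g_{ij} dx_i ∧ dx_j, the exterior derivative is
  d(omega) = sum_{i<j} d(g_{ij}) ∧ dx_i ∧ dx_j = sum_{i<j, k} (∂g_{ij}/∂x_k) dx_k ∧ dx_i ∧ dx_j.
Expand each term, using dx_k ∧ dx_i ∧ dx_j = sgn(permutation) dx_{(a)} ∧ dx_{(b)} ∧ dx_{(c)} with (a < b < c) sorted:
  d(3*x*y + x*z + 3) includes (∂/∂z)(3*x*y + x*z + 3) dz = (x) dz, which multiplied by dx ∧ dy gives (x) dx ∧ dy ∧ dz
Collecting like 3-forms: d(omega) = (x) dx ∧ dy ∧ dz.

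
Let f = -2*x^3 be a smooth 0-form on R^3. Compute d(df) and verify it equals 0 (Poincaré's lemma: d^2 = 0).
d(df) = 0

Step 1: df = sum_i (∂f/∂x_i) dx_i = (-6*x^2) dx + (0) dy + (0) dz.
Step 2: Apply d again. Using the 1-form formula, the coefficient of dx ∧ dy in d(df) is ∂^2 f/∂x ∂y - ∂^2 f/∂y ∂x = (0) - (0) = 0 (equality of mixed partials for smooth f).
Similarly for dx ∧ dz and dy ∧ dz — all coefficients vanish. So d(df) = 0.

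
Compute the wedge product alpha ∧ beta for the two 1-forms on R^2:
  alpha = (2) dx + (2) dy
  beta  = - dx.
alpha ∧ beta = (2) dx ∧ dy

Distribute the wedge, using dx_i ∧ dx_j = -dx_j ∧ dx_i and dx_i ∧ dx_i = 0. For each pair (i, j) with i < j, the coefficient of dx_i ∧ dx_j in alpha ∧ beta is (alpha_i * beta_j - alpha_j * beta_i). Collecting: alpha ∧ beta = (2) dx ∧ dy.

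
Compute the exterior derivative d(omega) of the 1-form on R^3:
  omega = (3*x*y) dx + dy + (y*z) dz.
d(omega) = (-3*x) dx ∧ dy + (z) dy ∧ dz

For a 1-form omega = sum_i f_i dx_i, the exterior derivative is
  d(omega) = sum_{i < j} (∂f_j/∂x_i - ∂f_i/∂x_j) dx_i ∧ dx_j.
  coefficient of dx ∧ dy: ∂f_2/∂x - ∂f_1/∂y = ∂(1)/∂x - ∂(3*x*y)/∂y = -3*x
  coefficient of dy ∧ dz: ∂f_3/∂y - ∂f_2/∂z = ∂(y*z)/∂y - ∂(1)/∂z = z
Assembling: d(omega) = (-3*x) dx ∧ dy + (z) dy ∧ dz.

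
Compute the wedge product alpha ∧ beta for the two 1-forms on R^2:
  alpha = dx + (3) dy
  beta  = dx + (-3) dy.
alpha ∧ beta = (-6) dx ∧ dy

Distribute the wedge, using dx_i ∧ dx_j = -dx_j ∧ dx_i and dx_i ∧ dx_i = 0. For each pair (i, j) with i < j, the coefficient of dx_i ∧ dx_j in alpha ∧ beta is (alpha_i * beta_j - alpha_j * beta_i). Collecting: alpha ∧ beta = (-6) dx ∧ dy.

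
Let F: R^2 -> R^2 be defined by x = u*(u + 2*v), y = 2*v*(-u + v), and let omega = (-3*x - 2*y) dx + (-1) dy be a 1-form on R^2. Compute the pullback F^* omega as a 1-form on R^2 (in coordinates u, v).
F^* omega = (-6*u^3 - 10*u^2*v - 12*u*v^2 - 8*v^3 + 2*v) du + (-6*u^3 - 4*u^2*v - 8*u*v^2 + 2*u - 4*v) dv

Using F^*(f dg) = (f ∘ F) d(g ∘ F), substitute each coordinate x_i by F_i(u, v) in f_i, and replace dx_i by d F_i = (∂F_i/∂u) du + (∂F_i/∂v) dv.
  For the x component: f_1(F) = -3*u^2 - 2*u*v - 4*v^2; d F_1 = (2*u + 2*v) du + (2*u) dv
  For the y component: f_2(F) = -1; d F_2 = (-2*v) du + (-2*u + 4*v) dv
Combining and collecting du, dv coefficients:
  coeff of du: -6*u^3 - 10*u^2*v - 12*u*v^2 - 8*v^3 + 2*v
  coeff of dv: -6*u^3 - 4*u^2*v - 8*u*v^2 + 2*u - 4*v
F^* omega = (-6*u^3 - 10*u^2*v - 12*u*v^2 - 8*v^3 + 2*v) du + (-6*u^3 - 4*u^2*v - 8*u*v^2 + 2*u - 4*v) dv.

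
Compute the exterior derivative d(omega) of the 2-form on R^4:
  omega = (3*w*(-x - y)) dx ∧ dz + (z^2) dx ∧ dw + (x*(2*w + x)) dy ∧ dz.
d(omega) = (5*w + 2*x) dx ∧ dy ∧ dz + (-3*x - 3*y - 2*z) dx ∧ dz ∧ dw + (2*x) dy ∧ dz ∧ dw

For a 2-form omega = sum_{i<j} g_{ij} dx_i ∧ dx_j, the exterior derivative is
  d(omega) = sum_{i<j} d(g_{ij}) ∧ dx_i ∧ dx_j = sum_{i<j, k} (∂g_{ij}/∂x_k) dx_k ∧ dx_i ∧ dx_j.
Expand each term, using dx_k ∧ dx_i ∧ dx_j = sgn(permutation) dx_{(a)} ∧ dx_{(b)} ∧ dx_{(c)} with (a < b < c) sorted:
  d(3*w*(-x - y)) includes (∂/∂y)(3*w*(-x - y)) dy = (-3*w) dy, which multiplied by dx ∧ dz gives (3*w) dx ∧ dy ∧ dz
  d(3*w*(-x - y)) includes (∂/∂w)(3*w*(-x - y)) dw = (-3*x - 3*y) dw, which multiplied by dx ∧ dz gives (-3*x - 3*y) dx ∧ dz ∧ dw
  d(z^2) includes (∂/∂z)(z^2) dz = (2*z) dz, which multiplied by dx ∧ dw gives (-2*z) dx ∧ dz ∧ dw
  d(x*(2*w + x)) includes (∂/∂x)(x*(2*w + x)) dx = (2*w + 2*x) dx, which multiplied by dy ∧ dz gives (2*w + 2*x) dx ∧ dy ∧ dz
  d(x*(2*w + x)) includes (∂/∂w)(x*(2*w + x)) dw = (2*x) dw, which multiplied by dy ∧ dz gives (2*x) dy ∧ dz ∧ dw
Collecting like 3-forms: d(omega) = (5*w + 2*x) dx ∧ dy ∧ dz + (-3*x - 3*y - 2*z) dx ∧ dz ∧ dw + (2*x) dy ∧ dz ∧ dw.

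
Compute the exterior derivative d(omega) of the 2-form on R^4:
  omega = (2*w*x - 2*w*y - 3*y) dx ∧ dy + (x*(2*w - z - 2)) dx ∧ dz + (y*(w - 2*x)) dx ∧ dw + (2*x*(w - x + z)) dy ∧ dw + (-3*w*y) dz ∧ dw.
d(omega) = (w - 2*y + 2*z) dx ∧ dy ∧ dw + (2*x) dx ∧ dz ∧ dw + (-3*w - 2*x) dy ∧ dz ∧ dw

For a 2-form omega = sum_{i<j} g_{ij} dx_i ∧ dx_j, the exterior derivative is
  d(omega) = sum_{i<j} d(g_{ij}) ∧ dx_i ∧ dx_j = sum_{i<j, k} (∂g_{ij}/∂x_k) dx_k ∧ dx_i ∧ dx_j.
Expand each term, using dx_k ∧ dx_i ∧ dx_j = sgn(permutation) dx_{(a)} ∧ dx_{(b)} ∧ dx_{(c)} with (a < b < c) sorted:
  d(2*w*x - 2*w*y - 3*y) includes (∂/∂w)(2*w*x - 2*w*y - 3*y) dw = (2*x - 2*y) dw, which multiplied by dx ∧ dy gives (2*x - 2*y) dx ∧ dy ∧ dw
  d(x*(2*w - z - 2)) includes (∂/∂w)(x*(2*w - z - 2)) dw = (2*x) dw, which multiplied by dx ∧ dz gives (2*x) dx ∧ dz ∧ dw
  d(y*(w - 2*x)) includes (∂/∂y)(y*(w - 2*x)) dy = (w - 2*x) dy, which multiplied by dx ∧ dw gives (-w + 2*x) dx ∧ dy ∧ dw
  d(2*x*(w - x + z)) includes (∂/∂x)(2*x*(w - x + z)) dx = (2*w - 4*x + 2*z) dx, which multiplied by dy ∧ dw gives (2*w - 4*x + 2*z) dx ∧ dy ∧ dw
  d(2*x*(w - x + z)) includes (∂/∂z)(2*x*(w - x + z)) dz = (2*x) dz, which multiplied by dy ∧ dw gives (-2*x) dy ∧ dz ∧ dw
  d(-3*w*y) includes (∂/∂y)(-3*w*y) dy = (-3*w) dy, which multiplied by dz ∧ dw gives (-3*w) dy ∧ dz ∧ dw
Collecting like 3-forms: d(omega) = (w - 2*y + 2*z) dx ∧ dy ∧ dw + (2*x) dx ∧ dz ∧ dw + (-3*w - 2*x) dy ∧ dz ∧ dw.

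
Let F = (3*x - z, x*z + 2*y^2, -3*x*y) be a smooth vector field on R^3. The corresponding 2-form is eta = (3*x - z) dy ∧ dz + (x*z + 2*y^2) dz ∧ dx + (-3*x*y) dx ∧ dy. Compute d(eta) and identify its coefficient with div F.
d(eta) = (4*y + 3) dx ∧ dy ∧ dz; div F = 4*y + 3

For a 2-form in R^3 of the form above, applying d gives a 3-form with coefficient ∂P/∂x + ∂Q/∂y + ∂R/∂z:
  ∂P/∂x = 3
  ∂Q/∂y = 4*y
  ∂R/∂z = 0
Sum = 4*y + 3, which is exactly div F.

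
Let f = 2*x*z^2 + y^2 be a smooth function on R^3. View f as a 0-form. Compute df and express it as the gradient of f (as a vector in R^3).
df = (2*z^2) dx + (2*y) dy + (4*x*z) dz; grad f = (2*z^2, 2*y, 4*x*z)

For a 0-form f, d f = (∂f/∂x) dx + (∂f/∂y) dy + (∂f/∂z) dz. The components of the vector representation are exactly the entries of grad f in Cartesian coordinates:
  ∂f/∂x = 2*z^2
  ∂f/∂y = 2*y
  ∂f/∂z = 4*x*z.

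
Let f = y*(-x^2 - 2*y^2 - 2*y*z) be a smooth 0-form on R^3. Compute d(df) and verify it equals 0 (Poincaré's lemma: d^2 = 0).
d(df) = 0

Step 1: df = sum_i (∂f/∂x_i) dx_i = (-2*x*y) dx + (-x^2 - 6*y^2 - 4*y*z) dy + (-2*y^2) dz.
Step 2: Apply d again. Using the 1-form formula, the coefficient of dx ∧ dy in d(df) is ∂^2 f/∂x ∂y - ∂^2 f/∂y ∂x = (-2*x) - (-2*x) = 0 (equality of mixed partials for smooth f).
Similarly for dx ∧ dz and dy ∧ dz — all coefficients vanish. So d(df) = 0.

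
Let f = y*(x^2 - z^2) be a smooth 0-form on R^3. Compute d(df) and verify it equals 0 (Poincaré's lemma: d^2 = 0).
d(df) = 0

Step 1: df = sum_i (∂f/∂x_i) dx_i = (2*x*y) dx + (x^2 - z^2) dy + (-2*y*z) dz.
Step 2: Apply d again. Using the 1-form formula, the coefficient of dx ∧ dy in d(df) is ∂^2 f/∂x ∂y - ∂^2 f/∂y ∂x = (2*x) - (2*x) = 0 (equality of mixed partials for smooth f).
Similarly for dx ∧ dz and dy ∧ dz — all coefficients vanish. So d(df) = 0.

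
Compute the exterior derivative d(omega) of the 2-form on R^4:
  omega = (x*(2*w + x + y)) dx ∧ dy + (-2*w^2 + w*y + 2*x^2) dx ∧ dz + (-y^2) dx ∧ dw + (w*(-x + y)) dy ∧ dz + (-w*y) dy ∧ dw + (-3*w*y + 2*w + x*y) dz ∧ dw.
d(omega) = (2*x + 2*y) dx ∧ dy ∧ dw + (-2*w) dx ∧ dy ∧ dz + (-4*w + 2*y) dx ∧ dz ∧ dw + (-3*w + y) dy ∧ dz ∧ dw

For a 2-form omega = sum_{i<j} g_{ij} dx_i ∧ dx_j, the exterior derivative is
  d(omega) = sum_{i<j} d(g_{ij}) ∧ dx_i ∧ dx_j = sum_{i<j, k} (∂g_{ij}/∂x_k) dx_k ∧ dx_i ∧ dx_j.
Expand each term, using dx_k ∧ dx_i ∧ dx_j = sgn(permutation) dx_{(a)} ∧ dx_{(b)} ∧ dx_{(c)} with (a < b < c) sorted:
  d(x*(2*w + x + y)) includes (∂/∂w)(x*(2*w + x + y)) dw = (2*x) dw, which multiplied by dx ∧ dy gives (2*x) dx ∧ dy ∧ dw
  d(-2*w^2 + w*y + 2*x^2) includes (∂/∂y)(-2*w^2 + w*y + 2*x^2) dy = (w) dy, which multiplied by dx ∧ dz gives (-w) dx ∧ dy ∧ dz
  d(-2*w^2 + w*y + 2*x^2) includes (∂/∂w)(-2*w^2 + w*y + 2*x^2) dw = (-4*w + y) dw, which multiplied by dx ∧ dz gives (-4*w + y) dx ∧ dz ∧ dw
  d(-y^2) includes (∂/∂y)(-y^2) dy = (-2*y) dy, which multiplied by dx ∧ dw gives (2*y) dx ∧ dy ∧ dw
  d(w*(-x + y)) includes (∂/∂x)(w*(-x + y)) dx = (-w) dx, which multiplied by dy ∧ dz gives (-w) dx ∧ dy ∧ dz
  d(w*(-x + y)) includes (∂/∂w)(w*(-x + y)) dw = (-x + y) dw, which multiplied by dy ∧ dz gives (-x + y) dy ∧ dz ∧ dw
  d(-3*w*y + 2*w + x*y) includes (∂/∂x)(-3*w*y + 2*w + x*y) dx = (y) dx, which multiplied by dz ∧ dw gives (y) dx ∧ dz ∧ dw
  d(-3*w*y + 2*w + x*y) includes (∂/∂y)(-3*w*y + 2*w + x*y) dy = (-3*w + x) dy, which multiplied by dz ∧ dw gives (-3*w + x) dy ∧ dz ∧ dw
Collecting like 3-forms: d(omega) = (2*x + 2*y) dx ∧ dy ∧ dw + (-2*w) dx ∧ dy ∧ dz + (-4*w + 2*y) dx ∧ dz ∧ dw + (-3*w + y) dy ∧ dz ∧ dw.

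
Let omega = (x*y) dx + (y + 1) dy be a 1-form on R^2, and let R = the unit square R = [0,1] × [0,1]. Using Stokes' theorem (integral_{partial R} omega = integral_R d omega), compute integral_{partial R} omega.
integral_(partial R) omega = -1/2

Stokes: integral_partial_R omega = integral_R d omega with d omega = (∂Q/∂x - ∂P/∂y) dx ∧ dy.
  ∂Q/∂x = 0
  ∂P/∂y = x
  integrand = ∂Q/∂x - ∂P/∂y = -x.
Integrating over R: integral_0^1 integral_0^1 (-x) dx dy = -1/2.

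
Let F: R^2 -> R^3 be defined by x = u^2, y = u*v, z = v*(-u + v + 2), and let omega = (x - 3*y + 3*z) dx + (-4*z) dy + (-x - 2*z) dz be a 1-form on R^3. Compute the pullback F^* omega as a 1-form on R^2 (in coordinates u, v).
F^* omega = (2*u^3 - 11*u^2*v + 8*u*v^2 + 12*u*v - 2*v^3 - 4*v^2) du + (u^3 - 2*u^2 + 2*u*v^2 - 4*v^3 - 12*v^2 - 8*v) dv

Using F^*(f dg) = (f ∘ F) d(g ∘ F), substitute each coordinate x_i by F_i(u, v) in f_i, and replace dx_i by d F_i = (∂F_i/∂u) du + (∂F_i/∂v) dv.
  For the x component: f_1(F) = u^2 - 6*u*v + 3*v^2 + 6*v; d F_1 = (2*u) du + (0) dv
  For the y component: f_2(F) = 4*v*(u - v - 2); d F_2 = (v) du + (u) dv
  For the z component: f_3(F) = -u^2 + 2*u*v - 2*v^2 - 4*v; d F_3 = (-v) du + (-u + 2*v + 2) dv
Combining and collecting du, dv coefficients:
  coeff of du: 2*u^3 - 11*u^2*v + 8*u*v^2 + 12*u*v - 2*v^3 - 4*v^2
  coeff of dv: u^3 - 2*u^2 + 2*u*v^2 - 4*v^3 - 12*v^2 - 8*v
F^* omega = (2*u^3 - 11*u^2*v + 8*u*v^2 + 12*u*v - 2*v^3 - 4*v^2) du + (u^3 - 2*u^2 + 2*u*v^2 - 4*v^3 - 12*v^2 - 8*v) dv.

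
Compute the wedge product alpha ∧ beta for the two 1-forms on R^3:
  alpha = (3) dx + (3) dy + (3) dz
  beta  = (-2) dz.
alpha ∧ beta = (-6) dx ∧ dz + (-6) dy ∧ dz

Distribute the wedge, using dx_i ∧ dx_j = -dx_j ∧ dx_i and dx_i ∧ dx_i = 0. For each pair (i, j) with i < j, the coefficient of dx_i ∧ dx_j in alpha ∧ beta is (alpha_i * beta_j - alpha_j * beta_i). Collecting: alpha ∧ beta = (-6) dx ∧ dz + (-6) dy ∧ dz.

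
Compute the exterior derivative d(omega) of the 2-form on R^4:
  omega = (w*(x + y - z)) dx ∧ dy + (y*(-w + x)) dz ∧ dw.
d(omega) = (-w) dx ∧ dy ∧ dz + (x + y - z) dx ∧ dy ∧ dw + (y) dx ∧ dz ∧ dw + (-w + x) dy ∧ dz ∧ dw

For a 2-form omega = sum_{i<j} g_{ij} dx_i ∧ dx_j, the exterior derivative is
  d(omega) = sum_{i<j} d(g_{ij}) ∧ dx_i ∧ dx_j = sum_{i<j, k} (∂g_{ij}/∂x_k) dx_k ∧ dx_i ∧ dx_j.
Expand each term, using dx_k ∧ dx_i ∧ dx_j = sgn(permutation) dx_{(a)} ∧ dx_{(b)} ∧ dx_{(c)} with (a < b < c) sorted:
  d(w*(x + y - z)) includes (∂/∂z)(w*(x + y - z)) dz = (-w) dz, which multiplied by dx ∧ dy gives (-w) dx ∧ dy ∧ dz
  d(w*(x + y - z)) includes (∂/∂w)(w*(x + y - z)) dw = (x + y - z) dw, which multiplied by dx ∧ dy gives (x + y - z) dx ∧ dy ∧ dw
  d(y*(-w + x)) includes (∂/∂x)(y*(-w + x)) dx = (y) dx, which multiplied by dz ∧ dw gives (y) dx ∧ dz ∧ dw
  d(y*(-w + x)) includes (∂/∂y)(y*(-w + x)) dy = (-w + x) dy, which multiplied by dz ∧ dw gives (-w + x) dy ∧ dz ∧ dw
Collecting like 3-forms: d(omega) = (-w) dx ∧ dy ∧ dz + (x + y - z) dx ∧ dy ∧ dw + (y) dx ∧ dz ∧ dw + (-w + x) dy ∧ dz ∧ dw.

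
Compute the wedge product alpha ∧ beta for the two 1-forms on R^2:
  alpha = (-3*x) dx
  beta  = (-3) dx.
alpha ∧ beta = 0

Distribute the wedge, using dx_i ∧ dx_j = -dx_j ∧ dx_i and dx_i ∧ dx_i = 0. For each pair (i, j) with i < j, the coefficient of dx_i ∧ dx_j in alpha ∧ beta is (alpha_i * beta_j - alpha_j * beta_i). Collecting: alpha ∧ beta = 0.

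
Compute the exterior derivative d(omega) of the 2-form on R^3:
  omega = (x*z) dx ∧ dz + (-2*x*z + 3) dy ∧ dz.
d(omega) = (-2*z) dx ∧ dy ∧ dz

For a 2-form omega = sum_{i<j} g_{ij} dx_i ∧ dx_j, the exterior derivative is
  d(omega) = sum_{i<j} d(g_{ij}) ∧ dx_i ∧ dx_j = sum_{i<j, k} (∂g_{ij}/∂x_k) dx_k ∧ dx_i ∧ dx_j.
Expand each term, using dx_k ∧ dx_i ∧ dx_j = sgn(permutation) dx_{(a)} ∧ dx_{(b)} ∧ dx_{(c)} with (a < b < c) sorted:
  d(-2*x*z + 3) includes (∂/∂x)(-2*x*z + 3) dx = (-2*z) dx, which multiplied by dy ∧ dz gives (-2*z) dx ∧ dy ∧ dz
Collecting like 3-forms: d(omega) = (-2*z) dx ∧ dy ∧ dz.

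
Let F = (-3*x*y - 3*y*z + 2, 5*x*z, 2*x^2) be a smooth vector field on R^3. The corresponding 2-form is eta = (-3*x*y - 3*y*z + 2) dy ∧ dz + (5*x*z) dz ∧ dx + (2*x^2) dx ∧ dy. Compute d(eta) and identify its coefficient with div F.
d(eta) = (-3*y) dx ∧ dy ∧ dz; div F = -3*y

For a 2-form in R^3 of the form above, applying d gives a 3-form with coefficient ∂P/∂x + ∂Q/∂y + ∂R/∂z:
  ∂P/∂x = -3*y
  ∂Q/∂y = 0
  ∂R/∂z = 0
Sum = -3*y, which is exactly div F.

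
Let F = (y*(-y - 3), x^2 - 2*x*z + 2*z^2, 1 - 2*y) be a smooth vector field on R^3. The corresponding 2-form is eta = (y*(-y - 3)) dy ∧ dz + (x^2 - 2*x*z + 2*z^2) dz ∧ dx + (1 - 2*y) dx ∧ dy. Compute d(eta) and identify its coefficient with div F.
d(eta) = (0) dx ∧ dy ∧ dz; div F = 0

For a 2-form in R^3 of the form above, applying d gives a 3-form with coefficient ∂P/∂x + ∂Q/∂y + ∂R/∂z:
  ∂P/∂x = 0
  ∂Q/∂y = 0
  ∂R/∂z = 0
Sum = 0, which is exactly div F.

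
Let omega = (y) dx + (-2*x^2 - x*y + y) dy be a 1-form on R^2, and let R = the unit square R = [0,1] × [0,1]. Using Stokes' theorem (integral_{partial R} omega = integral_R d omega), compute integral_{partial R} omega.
integral_(partial R) omega = -7/2

Stokes: integral_partial_R omega = integral_R d omega with d omega = (∂Q/∂x - ∂P/∂y) dx ∧ dy.
  ∂Q/∂x = -4*x - y
  ∂P/∂y = 1
  integrand = ∂Q/∂x - ∂P/∂y = -4*x - y - 1.
Integrating over R: integral_0^1 integral_0^1 (-4*x - y - 1) dx dy = -7/2.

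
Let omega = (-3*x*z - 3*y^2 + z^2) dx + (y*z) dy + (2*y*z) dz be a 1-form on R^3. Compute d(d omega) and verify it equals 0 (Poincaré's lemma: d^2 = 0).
d(d omega) = 0

Step 1: d omega = sum_{i<j} (∂f_j/∂x_i - ∂f_i/∂x_j) dx_i ∧ dx_j:
  coeff of dx ∧ dy: 6*y
  coeff of dx ∧ dz: 3*x - 2*z
  coeff of dy ∧ dz: -y + 2*z
Step 2: Apply d again to each 2-form coefficient. The only possible 3-form in R^3 is dx ∧ dy ∧ dz, with coefficient
  ∂(coeff of dy∧dz)/∂x - ∂(coeff of dx∧dz)/∂y + ∂(coeff of dx∧dy)/∂z
  = ∂/∂x (-y + 2*z) - ∂/∂y (3*x - 2*z) + ∂/∂z (6*y).
Each of these terms simplifies to sums of mixed partials that cancel in pairs. The result is 0 (by equality of mixed partials for smooth functions — Schwarz / Clairaut).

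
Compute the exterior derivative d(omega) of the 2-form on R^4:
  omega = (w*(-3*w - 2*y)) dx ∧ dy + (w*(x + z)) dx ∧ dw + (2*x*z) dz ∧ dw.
d(omega) = (-6*w - 2*y) dx ∧ dy ∧ dw + (-w + 2*z) dx ∧ dz ∧ dw

For a 2-form omega = sum_{i<j} g_{ij} dx_i ∧ dx_j, the exterior derivative is
  d(omega) = sum_{i<j} d(g_{ij}) ∧ dx_i ∧ dx_j = sum_{i<j, k} (∂g_{ij}/∂x_k) dx_k ∧ dx_i ∧ dx_j.
Expand each term, using dx_k ∧ dx_i ∧ dx_j = sgn(permutation) dx_{(a)} ∧ dx_{(b)} ∧ dx_{(c)} with (a < b < c) sorted:
  d(w*(-3*w - 2*y)) includes (∂/∂w)(w*(-3*w - 2*y)) dw = (-6*w - 2*y) dw, which multiplied by dx ∧ dy gives (-6*w - 2*y) dx ∧ dy ∧ dw
  d(w*(x + z)) includes (∂/∂z)(w*(x + z)) dz = (w) dz, which multiplied by dx ∧ dw gives (-w) dx ∧ dz ∧ dw
  d(2*x*z) includes (∂/∂x)(2*x*z) dx = (2*z) dx, which multiplied by dz ∧ dw gives (2*z) dx ∧ dz ∧ dw
Collecting like 3-forms: d(omega) = (-6*w - 2*y) dx ∧ dy ∧ dw + (-w + 2*z) dx ∧ dz ∧ dw.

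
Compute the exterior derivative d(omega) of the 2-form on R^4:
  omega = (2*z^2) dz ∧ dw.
d(omega) = 0

For a 2-form omega = sum_{i<j} g_{ij} dx_i ∧ dx_j, the exterior derivative is
  d(omega) = sum_{i<j} d(g_{ij}) ∧ dx_i ∧ dx_j = sum_{i<j, k} (∂g_{ij}/∂x_k) dx_k ∧ dx_i ∧ dx_j.
Expand each term, using dx_k ∧ dx_i ∧ dx_j = sgn(permutation) dx_{(a)} ∧ dx_{(b)} ∧ dx_{(c)} with (a < b < c) sorted:

Collecting like 3-forms: d(omega) = 0.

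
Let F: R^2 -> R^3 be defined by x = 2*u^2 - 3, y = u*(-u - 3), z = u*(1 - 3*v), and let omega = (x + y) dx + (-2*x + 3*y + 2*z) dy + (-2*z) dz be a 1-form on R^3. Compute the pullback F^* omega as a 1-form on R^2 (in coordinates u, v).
F^* omega = (18*u^3 + 12*u^2*v + 23*u^2 - 18*u*v^2 + 30*u*v - 5*u - 18) du + (u^2*(6 - 18*v)) dv

Using F^*(f dg) = (f ∘ F) d(g ∘ F), substitute each coordinate x_i by F_i(u, v) in f_i, and replace dx_i by d F_i = (∂F_i/∂u) du + (∂F_i/∂v) dv.
  For the x component: f_1(F) = u^2 - 3*u - 3; d F_1 = (4*u) du + (0) dv
  For the y component: f_2(F) = -7*u^2 - 6*u*v - 7*u + 6; d F_2 = (-2*u - 3) du + (0) dv
  For the z component: f_3(F) = 2*u*(3*v - 1); d F_3 = (1 - 3*v) du + (-3*u) dv
Combining and collecting du, dv coefficients:
  coeff of du: 18*u^3 + 12*u^2*v + 23*u^2 - 18*u*v^2 + 30*u*v - 5*u - 18
  coeff of dv: u^2*(6 - 18*v)
F^* omega = (18*u^3 + 12*u^2*v + 23*u^2 - 18*u*v^2 + 30*u*v - 5*u - 18) du + (u^2*(6 - 18*v)) dv.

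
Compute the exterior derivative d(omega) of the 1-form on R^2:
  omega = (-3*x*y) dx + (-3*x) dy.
d(omega) = (3*x - 3) dx ∧ dy

For a 1-form omega = sum_i f_i dx_i, the exterior derivative is
  d(omega) = sum_{i < j} (∂f_j/∂x_i - ∂f_i/∂x_j) dx_i ∧ dx_j.
  coefficient of dx ∧ dy: ∂f_2/∂x - ∂f_1/∂y = ∂(-3*x)/∂x - ∂(-3*x*y)/∂y = 3*x - 3
Assembling: d(omega) = (3*x - 3) dx ∧ dy.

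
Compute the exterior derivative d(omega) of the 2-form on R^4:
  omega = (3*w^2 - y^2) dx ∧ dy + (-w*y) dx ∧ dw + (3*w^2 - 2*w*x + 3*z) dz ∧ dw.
d(omega) = (7*w) dx ∧ dy ∧ dw + (-2*w) dx ∧ dz ∧ dw

For a 2-form omega = sum_{i<j} g_{ij} dx_i ∧ dx_j, the exterior derivative is
  d(omega) = sum_{i<j} d(g_{ij}) ∧ dx_i ∧ dx_j = sum_{i<j, k} (∂g_{ij}/∂x_k) dx_k ∧ dx_i ∧ dx_j.
Expand each term, using dx_k ∧ dx_i ∧ dx_j = sgn(permutation) dx_{(a)} ∧ dx_{(b)} ∧ dx_{(c)} with (a < b < c) sorted:
  d(3*w^2 - y^2) includes (∂/∂w)(3*w^2 - y^2) dw = (6*w) dw, which multiplied by dx ∧ dy gives (6*w) dx ∧ dy ∧ dw
  d(-w*y) includes (∂/∂y)(-w*y) dy = (-w) dy, which multiplied by dx ∧ dw gives (w) dx ∧ dy ∧ dw
  d(3*w^2 - 2*w*x + 3*z) includes (∂/∂x)(3*w^2 - 2*w*x + 3*z) dx = (-2*w) dx, which multiplied by dz ∧ dw gives (-2*w) dx ∧ dz ∧ dw
Collecting like 3-forms: d(omega) = (7*w) dx ∧ dy ∧ dw + (-2*w) dx ∧ dz ∧ dw.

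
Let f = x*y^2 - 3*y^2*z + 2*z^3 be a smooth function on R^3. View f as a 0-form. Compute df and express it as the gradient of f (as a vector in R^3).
df = (y^2) dx + (2*y*(x - 3*z)) dy + (-3*y^2 + 6*z^2) dz; grad f = (y^2, 2*y*(x - 3*z), -3*y^2 + 6*z^2)

For a 0-form f, d f = (∂f/∂x) dx + (∂f/∂y) dy + (∂f/∂z) dz. The components of the vector representation are exactly the entries of grad f in Cartesian coordinates:
  ∂f/∂x = y^2
  ∂f/∂y = 2*y*(x - 3*z)
  ∂f/∂z = -3*y^2 + 6*z^2.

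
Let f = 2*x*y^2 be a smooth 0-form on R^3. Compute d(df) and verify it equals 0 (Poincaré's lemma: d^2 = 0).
d(df) = 0

Step 1: df = sum_i (∂f/∂x_i) dx_i = (2*y^2) dx + (4*x*y) dy + (0) dz.
Step 2: Apply d again. Using the 1-form formula, the coefficient of dx ∧ dy in d(df) is ∂^2 f/∂x ∂y - ∂^2 f/∂y ∂x = (4*y) - (4*y) = 0 (equality of mixed partials for smooth f).
Similarly for dx ∧ dz and dy ∧ dz — all coefficients vanish. So d(df) = 0.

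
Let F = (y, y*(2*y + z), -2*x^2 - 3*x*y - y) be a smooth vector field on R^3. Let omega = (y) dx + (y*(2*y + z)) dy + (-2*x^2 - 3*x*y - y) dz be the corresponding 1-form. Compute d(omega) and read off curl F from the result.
d(omega) = (-3*x - y - 1) dy ∧ dz + (4*x + 3*y) dz ∧ dx + (-1) dx ∧ dy; curl F = (-3*x - y - 1, 4*x + 3*y, -1)

d omega = sum_{i<j} (∂f_j/∂x_i - ∂f_i/∂x_j) dx_i ∧ dx_j. Under the identification (dy ∧ dz, dz ∧ dx, dx ∧ dy) ↔ (e_x, e_y, e_z), the coefficients are exactly the components of curl F. Compute:
  ∂R/∂y - ∂Q/∂z = (-3*x - 1) - (y) = -3*x - y - 1
  ∂P/∂z - ∂R/∂x = (0) - (-4*x - 3*y) = 4*x + 3*y
  ∂Q/∂x - ∂P/∂y = (0) - (1) = -1.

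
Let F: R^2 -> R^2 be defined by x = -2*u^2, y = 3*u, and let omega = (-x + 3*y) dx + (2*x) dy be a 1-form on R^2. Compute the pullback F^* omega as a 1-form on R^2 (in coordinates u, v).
F^* omega = (8*u^2*(-u - 6)) du

Using F^*(f dg) = (f ∘ F) d(g ∘ F), substitute each coordinate x_i by F_i(u, v) in f_i, and replace dx_i by d F_i = (∂F_i/∂u) du + (∂F_i/∂v) dv.
  For the x component: f_1(F) = u*(2*u + 9); d F_1 = (-4*u) du + (0) dv
  For the y component: f_2(F) = -4*u^2; d F_2 = (3) du + (0) dv
Combining and collecting du, dv coefficients:
  coeff of du: 8*u^2*(-u - 6)
  coeff of dv: 0
F^* omega = (8*u^2*(-u - 6)) du.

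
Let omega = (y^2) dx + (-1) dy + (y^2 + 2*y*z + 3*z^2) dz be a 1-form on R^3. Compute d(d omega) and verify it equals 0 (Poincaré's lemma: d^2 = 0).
d(d omega) = 0

Step 1: d omega = sum_{i<j} (∂f_j/∂x_i - ∂f_i/∂x_j) dx_i ∧ dx_j:
  coeff of dx ∧ dy: -2*y
  coeff of dx ∧ dz: 0
  coeff of dy ∧ dz: 2*y + 2*z
Step 2: Apply d again to each 2-form coefficient. The only possible 3-form in R^3 is dx ∧ dy ∧ dz, with coefficient
  ∂(coeff of dy∧dz)/∂x - ∂(coeff of dx∧dz)/∂y + ∂(coeff of dx∧dy)/∂z
  = ∂/∂x (2*y + 2*z) - ∂/∂y (0) + ∂/∂z (-2*y).
Each of these terms simplifies to sums of mixed partials that cancel in pairs. The result is 0 (by equality of mixed partials for smooth functions — Schwarz / Clairaut).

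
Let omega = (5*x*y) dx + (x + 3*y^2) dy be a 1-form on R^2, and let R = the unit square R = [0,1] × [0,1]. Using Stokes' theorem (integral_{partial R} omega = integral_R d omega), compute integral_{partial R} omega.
integral_(partial R) omega = -3/2

Stokes: integral_partial_R omega = integral_R d omega with d omega = (∂Q/∂x - ∂P/∂y) dx ∧ dy.
  ∂Q/∂x = 1
  ∂P/∂y = 5*x
  integrand = ∂Q/∂x - ∂P/∂y = 1 - 5*x.
Integrating over R: integral_0^1 integral_0^1 (1 - 5*x) dx dy = -3/2.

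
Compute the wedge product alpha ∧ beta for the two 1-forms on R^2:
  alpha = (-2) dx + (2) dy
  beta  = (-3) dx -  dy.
alpha ∧ beta = (8) dx ∧ dy

Distribute the wedge, using dx_i ∧ dx_j = -dx_j ∧ dx_i and dx_i ∧ dx_i = 0. For each pair (i, j) with i < j, the coefficient of dx_i ∧ dx_j in alpha ∧ beta is (alpha_i * beta_j - alpha_j * beta_i). Collecting: alpha ∧ beta = (8) dx ∧ dy.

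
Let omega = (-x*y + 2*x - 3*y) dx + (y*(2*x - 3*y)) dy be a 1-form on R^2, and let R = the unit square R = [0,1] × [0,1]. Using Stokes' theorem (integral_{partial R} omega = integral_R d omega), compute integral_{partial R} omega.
integral_(partial R) omega = 9/2

Stokes: integral_partial_R omega = integral_R d omega with d omega = (∂Q/∂x - ∂P/∂y) dx ∧ dy.
  ∂Q/∂x = 2*y
  ∂P/∂y = -x - 3
  integrand = ∂Q/∂x - ∂P/∂y = x + 2*y + 3.
Integrating over R: integral_0^1 integral_0^1 (x + 2*y + 3) dx dy = 9/2.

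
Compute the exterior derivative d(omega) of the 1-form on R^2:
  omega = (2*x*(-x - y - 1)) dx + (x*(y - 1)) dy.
d(omega) = (2*x + y - 1) dx ∧ dy

For a 1-form omega = sum_i f_i dx_i, the exterior derivative is
  d(omega) = sum_{i < j} (∂f_j/∂x_i - ∂f_i/∂x_j) dx_i ∧ dx_j.
  coefficient of dx ∧ dy: ∂f_2/∂x - ∂f_1/∂y = ∂(x*(y - 1))/∂x - ∂(2*x*(-x - y - 1))/∂y = 2*x + y - 1
Assembling: d(omega) = (2*x + y - 1) dx ∧ dy.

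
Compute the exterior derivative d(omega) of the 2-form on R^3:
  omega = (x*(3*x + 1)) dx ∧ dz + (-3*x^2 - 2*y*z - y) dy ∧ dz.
d(omega) = (-6*x) dx ∧ dy ∧ dz

For a 2-form omega = sum_{i<j} g_{ij} dx_i ∧ dx_j, the exterior derivative is
  d(omega) = sum_{i<j} d(g_{ij}) ∧ dx_i ∧ dx_j = sum_{i<j, k} (∂g_{ij}/∂x_k) dx_k ∧ dx_i ∧ dx_j.
Expand each term, using dx_k ∧ dx_i ∧ dx_j = sgn(permutation) dx_{(a)} ∧ dx_{(b)} ∧ dx_{(c)} with (a < b < c) sorted:
  d(-3*x^2 - 2*y*z - y) includes (∂/∂x)(-3*x^2 - 2*y*z - y) dx = (-6*x) dx, which multiplied by dy ∧ dz gives (-6*x) dx ∧ dy ∧ dz
Collecting like 3-forms: d(omega) = (-6*x) dx ∧ dy ∧ dz.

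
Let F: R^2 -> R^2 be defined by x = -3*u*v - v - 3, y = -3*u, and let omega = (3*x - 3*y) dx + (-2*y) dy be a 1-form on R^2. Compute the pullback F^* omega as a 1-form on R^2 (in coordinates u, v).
F^* omega = (27*u*v^2 - 27*u*v - 18*u + 9*v^2 + 27*v) du + (27*u^2*v - 27*u^2 + 18*u*v + 18*u + 3*v + 9) dv

Using F^*(f dg) = (f ∘ F) d(g ∘ F), substitute each coordinate x_i by F_i(u, v) in f_i, and replace dx_i by d F_i = (∂F_i/∂u) du + (∂F_i/∂v) dv.
  For the x component: f_1(F) = -9*u*v + 9*u - 3*v - 9; d F_1 = (-3*v) du + (-3*u - 1) dv
  For the y component: f_2(F) = 6*u; d F_2 = (-3) du + (0) dv
Combining and collecting du, dv coefficients:
  coeff of du: 27*u*v^2 - 27*u*v - 18*u + 9*v^2 + 27*v
  coeff of dv: 27*u^2*v - 27*u^2 + 18*u*v + 18*u + 3*v + 9
F^* omega = (27*u*v^2 - 27*u*v - 18*u + 9*v^2 + 27*v) du + (27*u^2*v - 27*u^2 + 18*u*v + 18*u + 3*v + 9) dv.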